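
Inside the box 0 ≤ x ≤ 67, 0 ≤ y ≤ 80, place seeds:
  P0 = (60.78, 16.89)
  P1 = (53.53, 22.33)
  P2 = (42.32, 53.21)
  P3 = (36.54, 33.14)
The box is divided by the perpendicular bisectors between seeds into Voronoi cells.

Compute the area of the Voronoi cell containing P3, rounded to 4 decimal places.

Area of P3's cell: 1970.4165

1. box [0,67]×[0,80]: [(0, 0) (67, 0) (67, 80) (0, 80)]
2. ⊥bis P3·P0 via (48.66,25.015): [(0, 0) (31.8905, 0) (67, 52.3726) (67, 80) (0, 80)]  |A|=4440.6103
3. ⊥bis P3·P1 via (45.035,27.735): [(0, 0) (27.3884, 0) (67, 62.2572) (67, 80) (0, 80)]  |A|=4126.9464
4. ⊥bis P3·P2 via (39.43,43.175): [(0, 54.5305) (0, 0) (27.3884, 0) (52.4695, 39.4197)]  |A|=1970.4165
5. canonical 4-gon: [(0, 54.5305) (0, 0) (27.3884, 0) (52.4695, 39.4197)]
6. shoelace: 1970.4165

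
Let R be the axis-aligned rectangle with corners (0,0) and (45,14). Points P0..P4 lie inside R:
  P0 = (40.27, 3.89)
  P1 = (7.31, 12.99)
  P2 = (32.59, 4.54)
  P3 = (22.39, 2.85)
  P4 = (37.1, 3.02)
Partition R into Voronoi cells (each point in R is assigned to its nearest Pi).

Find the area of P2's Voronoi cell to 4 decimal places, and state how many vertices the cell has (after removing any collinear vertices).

1. box [0,45]×[0,14]: [(0, 0) (45, 0) (45, 14) (0, 14)]
2. ⊥bis P2·P0 via (36.43,4.215): [(0, 0) (36.0733, 0) (37.2582, 14) (0, 14)]  |A|=513.3199
3. ⊥bis P2·P1 via (19.95,8.765): [(17.0202, 0) (36.0733, 0) (37.2582, 14) (21.6998, 14)]  |A|=242.2794
4. ⊥bis P2·P3 via (27.49,3.695): [(28.1022, 0) (36.0733, 0) (37.2582, 14) (25.7826, 14)]  |A|=136.1262
5. ⊥bis P2·P4 via (34.845,3.78): [(28.1022, 0) (33.571, 0) (36.9123, 9.914) (37.2582, 14) (25.7826, 14)]  |A|=123.7227
6. canonical 5-gon: [(28.1022, 0) (33.571, 0) (36.9123, 9.914) (37.2582, 14) (25.7826, 14)]
7. shoelace: 123.7227

Area of P2's cell: 123.7227 (5 vertices)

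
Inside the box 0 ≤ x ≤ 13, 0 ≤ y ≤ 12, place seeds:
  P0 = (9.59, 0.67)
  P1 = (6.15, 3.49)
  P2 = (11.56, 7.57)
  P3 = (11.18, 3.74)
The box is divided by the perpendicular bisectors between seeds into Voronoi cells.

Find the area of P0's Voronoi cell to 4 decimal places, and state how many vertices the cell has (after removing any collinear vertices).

1. box [0,13]×[0,12]: [(0, 0) (13, 0) (13, 12) (0, 12)]
2. ⊥bis P0·P1 via (7.87,2.08): [(6.1649, 0) (13, 0) (13, 8.3379)]  |A|=28.4952
3. ⊥bis P0·P2 via (10.575,4.12): [(9.7382, 4.3589) (6.1649, 0) (13, 0) (13, 3.4276)]  |A|=20.487
4. ⊥bis P0·P3 via (10.385,2.205): [(8.6915, 3.0821) (6.1649, 0) (13, 0) (13, 0.8507)]  |A|=12.3658
5. canonical 4-gon: [(8.6915, 3.0821) (6.1649, 0) (13, 0) (13, 0.8507)]
6. shoelace: 12.3658

Area of P0's cell: 12.3658 (4 vertices)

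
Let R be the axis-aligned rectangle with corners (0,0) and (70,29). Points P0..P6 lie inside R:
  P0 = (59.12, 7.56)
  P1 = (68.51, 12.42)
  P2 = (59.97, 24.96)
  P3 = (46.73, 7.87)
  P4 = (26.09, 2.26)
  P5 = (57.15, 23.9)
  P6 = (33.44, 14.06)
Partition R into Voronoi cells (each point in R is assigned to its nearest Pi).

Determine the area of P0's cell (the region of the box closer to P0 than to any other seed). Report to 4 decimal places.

Area of P0's cell: 187.4403

1. box [0,70]×[0,29]: [(0, 0) (70, 0) (70, 29) (0, 29)]
2. ⊥bis P0·P1 via (63.815,9.99): [(0, 0) (68.9855, 0) (53.976, 29) (0, 29)]  |A|=1782.9418
3. ⊥bis P0·P2 via (59.545,16.26): [(0, 19.1688) (0, 0) (68.9855, 0) (60.5964, 16.2086)]  |A|=1139.8613
4. ⊥bis P0·P3 via (52.925,7.715): [(53.1466, 16.5726) (52.732, 0) (68.9855, 0) (60.5964, 16.2086)]  |A|=193.5307
5. ⊥bis P0·P4 via (42.605,4.91): [(53.1466, 16.5726) (52.732, 0) (68.9855, 0) (60.5964, 16.2086)]  |A|=193.5307
6. ⊥bis P0·P5 via (58.135,15.73): [(53.1104, 15.1242) (52.732, 0) (68.9855, 0) (60.685, 16.0374)]  |A|=187.4403
7. ⊥bis P0·P6 via (46.28,10.81): [(53.1104, 15.1242) (52.732, 0) (68.9855, 0) (60.685, 16.0374)]  |A|=187.4403
8. canonical 4-gon: [(53.1104, 15.1242) (52.732, 0) (68.9855, 0) (60.685, 16.0374)]
9. shoelace: 187.4403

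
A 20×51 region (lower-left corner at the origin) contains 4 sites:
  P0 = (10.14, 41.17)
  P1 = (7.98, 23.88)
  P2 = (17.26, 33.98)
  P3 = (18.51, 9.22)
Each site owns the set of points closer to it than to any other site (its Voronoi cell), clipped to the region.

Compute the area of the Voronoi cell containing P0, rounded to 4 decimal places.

Area of P0's cell: 300.0411

1. box [0,20]×[0,51]: [(0, 0) (20, 0) (20, 51) (0, 51)]
2. ⊥bis P0·P1 via (9.06,32.525): [(0, 33.6568) (20, 31.1583) (20, 51) (0, 51)]  |A|=371.8486
3. ⊥bis P0·P2 via (13.7,37.575): [(0, 33.6568) (8.6518, 32.576) (20, 43.8137) (20, 51) (0, 51)]  |A|=300.0411
4. ⊥bis P0·P3 via (14.325,25.195): [(0, 33.6568) (8.6518, 32.576) (20, 43.8137) (20, 51) (0, 51)]  |A|=300.0411
5. canonical 5-gon: [(0, 33.6568) (8.6518, 32.576) (20, 43.8137) (20, 51) (0, 51)]
6. shoelace: 300.0411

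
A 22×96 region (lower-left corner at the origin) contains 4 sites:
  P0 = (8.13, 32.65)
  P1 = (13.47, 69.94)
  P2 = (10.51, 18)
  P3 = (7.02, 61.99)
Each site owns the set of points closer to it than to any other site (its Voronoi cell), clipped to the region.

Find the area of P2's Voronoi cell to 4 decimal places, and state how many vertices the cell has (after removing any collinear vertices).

Area of P2's cell: 563.1544 (4 vertices)

1. box [0,22]×[0,96]: [(0, 0) (22, 0) (22, 96) (0, 96)]
2. ⊥bis P2·P0 via (9.32,25.325): [(0, 23.8109) (0, 0) (22, 0) (22, 27.385)]  |A|=563.1544
3. ⊥bis P2·P1 via (11.99,43.97): [(0, 23.8109) (0, 0) (22, 0) (22, 27.385)]  |A|=563.1544
4. ⊥bis P2·P3 via (8.765,39.995): [(0, 23.8109) (0, 0) (22, 0) (22, 27.385)]  |A|=563.1544
5. canonical 4-gon: [(0, 23.8109) (0, 0) (22, 0) (22, 27.385)]
6. shoelace: 563.1544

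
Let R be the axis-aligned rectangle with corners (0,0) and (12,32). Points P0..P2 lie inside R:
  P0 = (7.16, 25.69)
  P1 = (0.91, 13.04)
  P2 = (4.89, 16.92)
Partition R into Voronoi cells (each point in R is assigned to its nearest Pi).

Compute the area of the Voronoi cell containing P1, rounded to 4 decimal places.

Area of P1's cell: 141.6012

1. box [0,12]×[0,32]: [(0, 0) (12, 0) (12, 32) (0, 32)]
2. ⊥bis P1·P0 via (4.035,19.365): [(0, 21.3586) (0, 0) (12, 0) (12, 15.4297)]  |A|=220.7298
3. ⊥bis P1·P2 via (2.9,14.98): [(0, 17.9547) (0, 0) (12, 0) (12, 5.6455)]  |A|=141.6012
4. canonical 4-gon: [(0, 17.9547) (0, 0) (12, 0) (12, 5.6455)]
5. shoelace: 141.6012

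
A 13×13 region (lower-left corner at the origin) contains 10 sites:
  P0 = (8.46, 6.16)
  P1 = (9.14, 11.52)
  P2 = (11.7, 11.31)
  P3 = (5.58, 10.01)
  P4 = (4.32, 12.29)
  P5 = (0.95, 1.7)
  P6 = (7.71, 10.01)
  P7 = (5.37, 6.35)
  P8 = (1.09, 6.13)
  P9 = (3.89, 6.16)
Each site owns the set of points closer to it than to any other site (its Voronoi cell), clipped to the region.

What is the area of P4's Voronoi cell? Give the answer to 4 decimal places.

Area of P4's cell: 16.1524

1. box [0,13]×[0,13]: [(0, 0) (13, 0) (13, 13) (0, 13)]
2. ⊥bis P4·P0 via (6.39,9.225): [(0, 4.9094) (11.9796, 13) (0, 13)]  |A|=48.4609
3. ⊥bis P4·P1 via (6.73,11.905): [(0, 4.9094) (6.2912, 9.1583) (6.9049, 13) (0, 13)]  |A|=38.7132
4. ⊥bis P4·P2 via (8.01,11.8): [(0, 4.9094) (6.2912, 9.1583) (6.9049, 13) (0, 13)]  |A|=38.7132
5. ⊥bis P4·P3 via (4.95,11.15): [(0, 8.4145) (6.7701, 12.1558) (6.9049, 13) (0, 13)]  |A|=18.4366
6. ⊥bis P4·P5 via (2.635,6.995): [(0, 8.4145) (6.7701, 12.1558) (6.9049, 13) (0, 13)]  |A|=18.4366
7. ⊥bis P4·P6 via (6.015,11.15): [(0, 8.4145) (6.645, 12.0867) (6.7946, 12.3091) (6.9049, 13) (0, 13)]  |A|=18.4279
8. ⊥bis P4·P7 via (4.845,9.32): [(0, 8.4636) (0.1306, 8.4866) (6.645, 12.0867) (6.7946, 12.3091) (6.9049, 13) (0, 13)]  |A|=18.4247
9. ⊥bis P4·P8 via (2.705,9.21): [(0, 10.6284) (2.0556, 9.5505) (6.645, 12.0867) (6.7946, 12.3091) (6.9049, 13) (0, 13)]  |A|=16.1524
10. ⊥bis P4·P9 via (4.105,9.225): [(0, 10.6284) (2.0556, 9.5505) (6.645, 12.0867) (6.7946, 12.3091) (6.9049, 13) (0, 13)]  |A|=16.1524
11. canonical 6-gon: [(0, 10.6284) (2.0556, 9.5505) (6.645, 12.0867) (6.7946, 12.3091) (6.9049, 13) (0, 13)]
12. shoelace: 16.1524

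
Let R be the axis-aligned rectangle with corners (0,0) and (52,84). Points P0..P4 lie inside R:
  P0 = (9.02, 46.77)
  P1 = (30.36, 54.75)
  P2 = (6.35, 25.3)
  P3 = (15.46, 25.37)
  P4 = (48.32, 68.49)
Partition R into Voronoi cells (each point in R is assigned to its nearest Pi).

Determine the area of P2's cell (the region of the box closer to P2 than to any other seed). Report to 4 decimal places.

1. box [0,52]×[0,84]: [(0, 0) (52, 0) (52, 84) (0, 84)]
2. ⊥bis P2·P0 via (7.685,36.035): [(0, 36.9907) (0, 0) (52, 0) (52, 30.524)]  |A|=1755.3824
3. ⊥bis P2·P1 via (18.355,40.025): [(26.0504, 33.7511) (0, 36.9907) (0, 0) (52, 0) (52, 12.5949)]  |A|=1522.756
4. ⊥bis P2·P3 via (10.905,25.335): [(10.8258, 35.6444) (0, 36.9907) (0, 0) (11.0997, 0)]  |A|=398.0473
5. ⊥bis P2·P4 via (27.335,46.895): [(10.8258, 35.6444) (0, 36.9907) (0, 0) (11.0997, 0)]  |A|=398.0473
6. canonical 4-gon: [(10.8258, 35.6444) (0, 36.9907) (0, 0) (11.0997, 0)]
7. shoelace: 398.0473

Area of P2's cell: 398.0473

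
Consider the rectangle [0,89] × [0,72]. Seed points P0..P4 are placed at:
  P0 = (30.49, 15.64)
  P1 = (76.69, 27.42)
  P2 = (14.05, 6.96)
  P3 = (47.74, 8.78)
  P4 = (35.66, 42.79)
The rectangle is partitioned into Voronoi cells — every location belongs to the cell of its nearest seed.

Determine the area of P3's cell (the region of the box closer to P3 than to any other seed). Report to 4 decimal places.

Area of P3's cell: 708.4795

1. box [0,89]×[0,72]: [(0, 0) (89, 0) (89, 72) (0, 72)]
2. ⊥bis P3·P0 via (39.115,12.21): [(34.2593, 0) (89, 0) (89, 72) (62.8924, 72)]  |A|=2910.5399
3. ⊥bis P3·P1 via (62.215,18.1): [(49.383, 38.0296) (34.2593, 0) (73.869, 0)]  |A|=753.1705
4. ⊥bis P3·P2 via (30.895,7.87): [(49.383, 38.0296) (34.2593, 0) (73.869, 0)]  |A|=753.1705
5. ⊥bis P3·P4 via (41.7,25.785): [(54.3694, 30.285) (44.9763, 26.9487) (34.2593, 0) (73.869, 0)]  |A|=708.4795
6. canonical 4-gon: [(54.3694, 30.285) (44.9763, 26.9487) (34.2593, 0) (73.869, 0)]
7. shoelace: 708.4795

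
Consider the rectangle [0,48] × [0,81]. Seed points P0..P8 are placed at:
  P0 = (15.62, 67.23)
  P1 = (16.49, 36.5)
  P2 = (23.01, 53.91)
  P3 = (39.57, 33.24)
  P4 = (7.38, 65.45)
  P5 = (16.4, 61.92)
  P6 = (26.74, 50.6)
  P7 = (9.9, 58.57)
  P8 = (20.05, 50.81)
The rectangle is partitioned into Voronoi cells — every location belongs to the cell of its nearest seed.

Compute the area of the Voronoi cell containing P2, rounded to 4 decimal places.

Area of P2's cell: 154.8560

1. box [0,48]×[0,81]: [(0, 0) (48, 0) (48, 81) (0, 81)]
2. ⊥bis P2·P0 via (19.315,60.57): [(0, 49.8539) (0, 0) (48, 0) (48, 76.4846)]  |A|=3032.1245
3. ⊥bis P2·P1 via (19.75,45.205): [(2.9564, 51.4942) (48, 34.6254) (48, 76.4846)]  |A|=942.7431
4. ⊥bis P2·P3 via (31.29,43.575): [(2.9564, 51.4942) (29.0005, 41.7407) (48, 56.9624) (48, 76.4846)]  |A|=730.5474
5. ⊥bis P2·P4 via (15.195,59.68): [(13.4494, 57.3157) (7.8094, 49.6767) (29.0005, 41.7407) (48, 56.9624) (48, 76.4846)]  |A|=706.8863
6. ⊥bis P2·P5 via (19.705,57.915): [(30.3234, 66.6775) (9.1249, 49.1841) (29.0005, 41.7407) (48, 56.9624) (48, 76.4846)]  |A|=652.1081
7. ⊥bis P2·P6 via (24.875,52.255): [(44.8017, 74.7101) (30.3234, 66.6775) (9.1249, 49.1841) (18.901, 45.523)]  |A|=231.5788
8. ⊥bis P2·P7 via (16.455,56.24): [(44.8017, 74.7101) (30.3234, 66.6775) (15.9485, 54.8151) (13.3805, 47.5904) (18.901, 45.523)]  |A|=214.1598
9. ⊥bis P2·P8 via (21.53,52.36): [(23.3912, 50.5829) (44.8017, 74.7101) (30.3234, 66.6775) (17.5633, 56.1476)]  |A|=154.856
10. canonical 4-gon: [(23.3912, 50.5829) (44.8017, 74.7101) (30.3234, 66.6775) (17.5633, 56.1476)]
11. shoelace: 154.856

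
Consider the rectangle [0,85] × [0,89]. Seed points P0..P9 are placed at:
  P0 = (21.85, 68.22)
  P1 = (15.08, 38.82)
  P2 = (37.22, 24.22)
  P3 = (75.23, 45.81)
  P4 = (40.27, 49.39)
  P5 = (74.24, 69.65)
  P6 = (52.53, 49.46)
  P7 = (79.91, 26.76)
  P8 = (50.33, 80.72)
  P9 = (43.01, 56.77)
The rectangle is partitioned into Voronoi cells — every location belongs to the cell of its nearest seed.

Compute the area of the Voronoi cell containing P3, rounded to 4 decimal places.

1. box [0,85]×[0,89]: [(0, 0) (85, 0) (85, 89) (0, 89)]
2. ⊥bis P3·P0 via (48.54,57.015): [(24.604, 0) (85, 0) (85, 89) (61.9679, 89)]  |A|=3712.5504
3. ⊥bis P3·P1 via (45.155,42.315): [(44.5509, 47.5131) (50.0724, 0) (85, 0) (85, 89) (61.9679, 89)]  |A|=3107.5074
4. ⊥bis P3·P2 via (56.225,35.015): [(46.4953, 52.1445) (76.1138, 0) (85, 0) (85, 89) (61.9679, 89)]  |A|=2369.5715
5. ⊥bis P3·P4 via (57.75,47.6): [(56.4252, 34.6626) (76.1138, 0) (85, 0) (85, 89) (61.9895, 89)]  |A|=2050.7551
6. ⊥bis P3·P5 via (74.735,57.73): [(58.7192, 57.0649) (56.4252, 34.6626) (76.1138, 0) (85, 0) (85, 58.1563)]  |A|=1278.0352
7. ⊥bis P3·P6 via (63.88,47.635): [(65.4411, 57.3441) (60.6096, 27.2958) (76.1138, 0) (85, 0) (85, 58.1563)]  |A|=1122.3981
8. ⊥bis P3·P7 via (77.57,36.285): [(65.4411, 57.3441) (61.4169, 32.3167) (85, 38.1103) (85, 58.1563)]  |A|=479.4916
9. ⊥bis P3·P8 via (62.78,63.265): [(65.4411, 57.3441) (61.4169, 32.3167) (85, 38.1103) (85, 58.1563)]  |A|=479.4916
10. ⊥bis P3·P9 via (59.12,51.29): [(65.4411, 57.3441) (61.4169, 32.3167) (85, 38.1103) (85, 58.1563)]  |A|=479.4916
11. canonical 4-gon: [(65.4411, 57.3441) (61.4169, 32.3167) (85, 38.1103) (85, 58.1563)]
12. shoelace: 479.4916

Area of P3's cell: 479.4916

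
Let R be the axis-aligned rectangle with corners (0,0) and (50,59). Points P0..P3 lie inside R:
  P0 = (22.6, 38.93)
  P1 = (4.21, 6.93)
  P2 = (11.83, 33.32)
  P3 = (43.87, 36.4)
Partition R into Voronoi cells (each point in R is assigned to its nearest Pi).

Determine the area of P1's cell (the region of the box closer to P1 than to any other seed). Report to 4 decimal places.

Area of P1's cell: 612.1521

1. box [0,50]×[0,59]: [(0, 0) (50, 0) (50, 59) (0, 59)]
2. ⊥bis P1·P0 via (13.405,22.93): [(0, 30.6337) (0, 0) (50, 0) (50, 1.8993)]  |A|=813.3249
3. ⊥bis P1·P2 via (8.02,20.125): [(28.6525, 14.1675) (0, 22.4407) (0, 0) (50, 0) (50, 1.8993)]  |A|=695.9508
4. ⊥bis P1·P3 via (24.04,21.665): [(30.3257, 13.2059) (28.6525, 14.1675) (0, 22.4407) (0, 0) (40.1385, 0)]  |A|=612.1521
5. canonical 5-gon: [(30.3257, 13.2059) (28.6525, 14.1675) (0, 22.4407) (0, 0) (40.1385, 0)]
6. shoelace: 612.1521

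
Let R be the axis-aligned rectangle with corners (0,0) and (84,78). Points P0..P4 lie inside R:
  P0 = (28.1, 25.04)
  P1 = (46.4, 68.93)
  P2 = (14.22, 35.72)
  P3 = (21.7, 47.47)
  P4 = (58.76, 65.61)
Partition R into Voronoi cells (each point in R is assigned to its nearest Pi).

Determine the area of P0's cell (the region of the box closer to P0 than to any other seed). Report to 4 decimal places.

1. box [0,84]×[0,78]: [(0, 0) (84, 0) (84, 78) (0, 78)]
2. ⊥bis P0·P1 via (37.25,46.985): [(0, 62.5164) (0, 0) (84, 0) (84, 27.4925)]  |A|=3780.3764
3. ⊥bis P0·P2 via (21.16,30.38): [(34.7415, 48.0309) (0, 2.8799) (0, 0) (84, 0) (84, 27.4925)]  |A|=2744.4443
4. ⊥bis P0·P3 via (24.9,36.255): [(47.511, 42.7067) (25.9001, 36.5404) (0, 2.8799) (0, 0) (84, 0) (84, 27.4925)]  |A|=2647.5431
5. ⊥bis P0·P4 via (43.43,45.325): [(47.0636, 42.579) (25.9001, 36.5404) (0, 2.8799) (0, 0) (84, 0) (84, 14.665)]  |A|=2404.909
6. canonical 6-gon: [(47.0636, 42.579) (25.9001, 36.5404) (0, 2.8799) (0, 0) (84, 0) (84, 14.665)]
7. shoelace: 2404.909

Area of P0's cell: 2404.9090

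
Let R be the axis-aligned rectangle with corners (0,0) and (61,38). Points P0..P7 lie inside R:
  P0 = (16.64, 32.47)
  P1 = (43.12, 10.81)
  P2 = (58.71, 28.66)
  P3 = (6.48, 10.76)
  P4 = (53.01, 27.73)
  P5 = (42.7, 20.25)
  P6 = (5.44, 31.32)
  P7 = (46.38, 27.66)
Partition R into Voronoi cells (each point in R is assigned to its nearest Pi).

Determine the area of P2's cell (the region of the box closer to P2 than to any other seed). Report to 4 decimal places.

1. box [0,61]×[0,38]: [(0, 0) (61, 0) (61, 38) (0, 38)]
2. ⊥bis P2·P0 via (37.675,30.565): [(34.9069, 0) (61, 0) (61, 38) (38.3483, 38)]  |A|=926.1499
3. ⊥bis P2·P1 via (50.915,19.735): [(37.7366, 31.2449) (61, 10.9269) (61, 38) (38.3483, 38)]  |A|=391.4141
4. ⊥bis P2·P3 via (32.595,19.71): [(37.7366, 31.2449) (61, 10.9269) (61, 38) (38.3483, 38)]  |A|=391.4141
5. ⊥bis P2·P4 via (55.86,28.195): [(58.2915, 13.2925) (61, 10.9269) (61, 38) (54.2602, 38)]  |A|=119.9257
6. ⊥bis P2·P5 via (50.705,24.455): [(58.2915, 13.2925) (61, 10.9269) (61, 38) (54.2602, 38)]  |A|=119.9257
7. ⊥bis P2·P6 via (32.075,29.99): [(58.2915, 13.2925) (61, 10.9269) (61, 38) (54.2602, 38)]  |A|=119.9257
8. ⊥bis P2·P7 via (52.545,28.16): [(58.2915, 13.2925) (61, 10.9269) (61, 38) (54.2602, 38)]  |A|=119.9257
9. canonical 4-gon: [(58.2915, 13.2925) (61, 10.9269) (61, 38) (54.2602, 38)]
10. shoelace: 119.9257

Area of P2's cell: 119.9257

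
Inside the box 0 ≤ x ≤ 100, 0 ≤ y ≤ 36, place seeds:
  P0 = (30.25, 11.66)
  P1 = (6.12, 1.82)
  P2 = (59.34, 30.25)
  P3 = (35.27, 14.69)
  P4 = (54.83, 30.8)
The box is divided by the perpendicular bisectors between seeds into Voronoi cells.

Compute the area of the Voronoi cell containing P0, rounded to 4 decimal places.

1. box [0,100]×[0,36]: [(0, 0) (100, 0) (100, 36) (0, 36)]
2. ⊥bis P0·P1 via (18.185,6.74): [(20.9335, 0) (100, 0) (100, 36) (6.253, 36)]  |A|=3110.6422
3. ⊥bis P0·P2 via (44.795,20.955): [(20.9335, 0) (58.1863, 0) (35.1805, 36) (6.253, 36)]  |A|=1191.2445
4. ⊥bis P0·P3 via (32.76,13.175): [(20.9335, 0) (40.7122, 0) (18.9832, 36) (6.253, 36)]  |A|=585.1594
5. ⊥bis P0·P4 via (42.54,21.23): [(20.9335, 0) (40.7122, 0) (18.9832, 36) (6.253, 36)]  |A|=585.1594
6. canonical 4-gon: [(20.9335, 0) (40.7122, 0) (18.9832, 36) (6.253, 36)]
7. shoelace: 585.1594

Area of P0's cell: 585.1594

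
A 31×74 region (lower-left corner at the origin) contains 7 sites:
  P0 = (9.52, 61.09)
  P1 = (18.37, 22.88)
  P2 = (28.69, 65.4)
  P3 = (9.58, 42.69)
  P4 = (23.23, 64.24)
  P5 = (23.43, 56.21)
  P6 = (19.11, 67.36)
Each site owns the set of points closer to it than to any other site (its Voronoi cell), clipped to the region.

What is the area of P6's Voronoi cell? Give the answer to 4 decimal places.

1. box [0,31]×[0,74]: [(0, 0) (31, 0) (31, 74) (0, 74)]
2. ⊥bis P6·P0 via (14.315,64.225): [(31, 38.7052) (31, 74) (7.924, 74)]  |A|=407.2306
3. ⊥bis P6·P1 via (18.74,45.12): [(26.8947, 44.9843) (31, 44.916) (31, 74) (7.924, 74)]  |A|=394.4818
4. ⊥bis P6·P2 via (23.9,66.38): [(21.2797, 53.5725) (25.459, 74) (7.924, 74)]  |A|=179.0977
5. ⊥bis P6·P3 via (14.345,55.025): [(21.2797, 53.5725) (25.459, 74) (7.924, 74)]  |A|=179.0977
6. ⊥bis P6·P4 via (21.17,65.8): [(16.9385, 60.2123) (24.748, 70.5248) (25.459, 74) (7.924, 74)]  |A|=130.7871
7. ⊥bis P6·P5 via (21.27,61.785): [(16.9385, 60.2123) (24.748, 70.5248) (25.459, 74) (7.924, 74)]  |A|=130.7871
8. canonical 4-gon: [(16.9385, 60.2123) (24.748, 70.5248) (25.459, 74) (7.924, 74)]
9. shoelace: 130.7871

Area of P6's cell: 130.7871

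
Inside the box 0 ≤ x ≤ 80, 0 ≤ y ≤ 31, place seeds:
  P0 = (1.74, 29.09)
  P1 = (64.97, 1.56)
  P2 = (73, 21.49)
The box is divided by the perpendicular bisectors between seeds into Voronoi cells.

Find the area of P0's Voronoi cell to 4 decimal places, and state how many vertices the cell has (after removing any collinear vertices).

Area of P0's cell: 1029.0001 (5 vertices)

1. box [0,80]×[0,31]: [(0, 0) (80, 0) (80, 31) (0, 31)]
2. ⊥bis P0·P1 via (33.355,15.325): [(0, 0) (26.6826, 0) (40.1798, 31) (0, 31)]  |A|=1036.367
3. ⊥bis P0·P2 via (37.37,25.29): [(0, 0) (26.6826, 0) (37.265, 24.3053) (37.979, 31) (0, 31)]  |A|=1029.0001
4. canonical 5-gon: [(0, 0) (26.6826, 0) (37.265, 24.3053) (37.979, 31) (0, 31)]
5. shoelace: 1029.0001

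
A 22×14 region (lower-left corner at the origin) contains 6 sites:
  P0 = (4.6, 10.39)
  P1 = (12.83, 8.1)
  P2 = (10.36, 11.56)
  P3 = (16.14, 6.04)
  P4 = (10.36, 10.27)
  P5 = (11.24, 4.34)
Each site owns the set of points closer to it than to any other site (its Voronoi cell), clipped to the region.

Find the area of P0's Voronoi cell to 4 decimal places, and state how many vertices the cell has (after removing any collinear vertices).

Area of P0's cell: 82.0905 (6 vertices)

1. box [0,22]×[0,14]: [(0, 0) (22, 0) (22, 14) (0, 14)]
2. ⊥bis P0·P1 via (8.715,9.245): [(0, 0) (6.1426, 0) (10.0381, 14) (0, 14)]  |A|=113.2646
3. ⊥bis P0·P2 via (7.48,10.975): [(0, 0) (6.1426, 0) (8.2043, 7.4094) (6.8655, 14) (0, 14)]  |A|=102.8102
4. ⊥bis P0·P3 via (10.37,8.215): [(0, 0) (6.1426, 0) (8.2043, 7.4094) (6.8655, 14) (0, 14)]  |A|=102.8102
5. ⊥bis P0·P4 via (7.48,10.33): [(0, 0) (6.1426, 0) (7.3556, 4.3595) (7.4922, 10.915) (6.8655, 14) (0, 14)]  |A|=100.2369
6. ⊥bis P0·P5 via (7.92,7.365): [(0, 0) (1.2094, 0) (7.4065, 6.8014) (7.4922, 10.915) (6.8655, 14) (0, 14)]  |A|=82.0905
7. canonical 6-gon: [(0, 0) (1.2094, 0) (7.4065, 6.8014) (7.4922, 10.915) (6.8655, 14) (0, 14)]
8. shoelace: 82.0905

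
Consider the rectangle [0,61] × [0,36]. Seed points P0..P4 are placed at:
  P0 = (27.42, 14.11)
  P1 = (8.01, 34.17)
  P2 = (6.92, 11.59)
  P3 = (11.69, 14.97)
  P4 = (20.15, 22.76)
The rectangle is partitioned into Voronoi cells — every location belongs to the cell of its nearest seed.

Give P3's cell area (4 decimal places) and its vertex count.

Area of P3's cell: 179.7401 (5 vertices)

1. box [0,61]×[0,36]: [(0, 0) (61, 0) (61, 36) (0, 36)]
2. ⊥bis P3·P0 via (19.555,14.54): [(0, 0) (18.7601, 0) (20.7283, 36) (0, 36)]  |A|=710.79
3. ⊥bis P3·P1 via (9.85,24.57): [(0, 22.6821) (0, 0) (18.7601, 0) (20.2119, 26.556)]  |A|=478.321
4. ⊥bis P3·P2 via (9.305,13.28): [(2.3267, 23.128) (18.7151, 0) (18.7601, 0) (20.2119, 26.556)]  |A|=235.5112
5. ⊥bis P3·P4 via (15.92,18.865): [(10.5443, 24.7031) (2.3267, 23.128) (18.7151, 0) (18.7601, 0) (19.5745, 14.8962)]  |A|=179.7401
6. canonical 5-gon: [(10.5443, 24.7031) (2.3267, 23.128) (18.7151, 0) (18.7601, 0) (19.5745, 14.8962)]
7. shoelace: 179.7401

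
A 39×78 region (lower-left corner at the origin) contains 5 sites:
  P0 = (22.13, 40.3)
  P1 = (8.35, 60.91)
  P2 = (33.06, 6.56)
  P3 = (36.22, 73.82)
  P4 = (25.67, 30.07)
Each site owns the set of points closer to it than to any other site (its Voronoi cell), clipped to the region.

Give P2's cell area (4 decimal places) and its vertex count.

1. box [0,39]×[0,78]: [(0, 0) (39, 0) (39, 78) (0, 78)]
2. ⊥bis P2·P0 via (27.595,23.43): [(0, 14.4907) (0, 0) (39, 0) (39, 27.1246)]  |A|=811.498
3. ⊥bis P2·P1 via (20.705,33.735): [(0, 14.4907) (0, 0) (39, 0) (39, 27.1246)]  |A|=811.498
4. ⊥bis P2·P3 via (34.64,40.19): [(0, 14.4907) (0, 0) (39, 0) (39, 27.1246)]  |A|=811.498
5. ⊥bis P2·P4 via (29.365,18.315): [(0, 9.0846) (0, 0) (39, 0) (39, 21.3436)]  |A|=593.3496
6. canonical 4-gon: [(0, 9.0846) (0, 0) (39, 0) (39, 21.3436)]
7. shoelace: 593.3496

Area of P2's cell: 593.3496 (4 vertices)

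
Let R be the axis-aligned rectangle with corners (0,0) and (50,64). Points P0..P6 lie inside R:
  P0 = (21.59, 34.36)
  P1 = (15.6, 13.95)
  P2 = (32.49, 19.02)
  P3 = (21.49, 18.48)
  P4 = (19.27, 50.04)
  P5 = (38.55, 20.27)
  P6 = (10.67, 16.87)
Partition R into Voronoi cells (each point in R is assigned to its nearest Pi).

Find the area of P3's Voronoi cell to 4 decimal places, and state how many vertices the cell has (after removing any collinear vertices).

Area of P3's cell: 162.5680 (4 vertices)

1. box [0,50]×[0,64]: [(0, 0) (50, 0) (50, 64) (0, 64)]
2. ⊥bis P3·P0 via (21.54,26.42): [(0, 26.5556) (0, 0) (50, 0) (50, 26.2408)]  |A|=1319.9106
3. ⊥bis P3·P1 via (18.545,16.215): [(10.6436, 26.4886) (31.016, 0) (50, 0) (50, 26.2408)]  |A|=767.8024
4. ⊥bis P3·P2 via (26.99,18.75): [(26.615, 26.388) (10.6436, 26.4886) (27.6987, 4.3131)]  |A|=176.2299
5. ⊥bis P3·P4 via (20.38,34.26): [(26.615, 26.388) (10.6436, 26.4886) (27.6987, 4.3131)]  |A|=176.2299
6. ⊥bis P3·P5 via (30.02,19.375): [(26.615, 26.388) (10.6436, 26.4886) (27.6987, 4.3131)]  |A|=176.2299
7. ⊥bis P3·P6 via (16.08,17.675): [(26.615, 26.388) (14.7724, 26.4626) (15.7581, 19.8386) (27.6987, 4.3131)]  |A|=162.568
8. canonical 4-gon: [(26.615, 26.388) (14.7724, 26.4626) (15.7581, 19.8386) (27.6987, 4.3131)]
9. shoelace: 162.568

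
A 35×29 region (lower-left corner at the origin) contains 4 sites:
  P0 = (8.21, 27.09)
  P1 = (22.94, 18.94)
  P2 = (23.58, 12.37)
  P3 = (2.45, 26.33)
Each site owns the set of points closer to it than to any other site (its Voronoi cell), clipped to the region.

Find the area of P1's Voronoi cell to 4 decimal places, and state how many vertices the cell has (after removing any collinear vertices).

1. box [0,35]×[0,29]: [(0, 0) (35, 0) (35, 29) (0, 29)]
2. ⊥bis P1·P0 via (15.575,23.015): [(2.841, 0) (35, 0) (35, 29) (18.8865, 29)]  |A|=699.9523
3. ⊥bis P1·P2 via (23.26,15.655): [(10.833, 14.4445) (35, 16.7986) (35, 29) (18.8865, 29)]  |A|=264.7062
4. ⊥bis P1·P3 via (12.695,22.635): [(10.833, 14.4445) (35, 16.7986) (35, 29) (18.8865, 29)]  |A|=264.7062
5. canonical 4-gon: [(10.833, 14.4445) (35, 16.7986) (35, 29) (18.8865, 29)]
6. shoelace: 264.7062

Area of P1's cell: 264.7062 (4 vertices)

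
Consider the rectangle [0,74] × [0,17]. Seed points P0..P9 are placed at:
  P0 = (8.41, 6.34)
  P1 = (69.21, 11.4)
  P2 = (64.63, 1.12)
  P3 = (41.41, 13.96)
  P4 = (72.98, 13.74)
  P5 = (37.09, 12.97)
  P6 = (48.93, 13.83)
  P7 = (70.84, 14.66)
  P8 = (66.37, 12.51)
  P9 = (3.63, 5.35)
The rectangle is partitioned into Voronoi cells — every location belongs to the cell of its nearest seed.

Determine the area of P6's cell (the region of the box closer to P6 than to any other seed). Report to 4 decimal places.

1. box [0,74]×[0,17]: [(0, 0) (74, 0) (74, 17) (0, 17)]
2. ⊥bis P6·P0 via (28.67,10.085): [(30.5342, 0) (74, 0) (74, 17) (27.3918, 17)]  |A|=765.6293
3. ⊥bis P6·P1 via (59.07,12.615): [(30.5342, 0) (57.5584, 0) (59.5954, 17) (27.3918, 17)]  |A|=503.4371
4. ⊥bis P6·P2 via (56.78,7.475): [(30.5342, 0) (50.7286, 0) (58.7449, 9.9022) (59.5954, 17) (27.3918, 17)]  |A|=469.6218
5. ⊥bis P6·P3 via (45.17,13.895): [(44.9298, 0) (50.7286, 0) (58.7449, 9.9022) (59.5954, 17) (45.2237, 17)]  |A|=195.688
6. ⊥bis P6·P4 via (60.955,13.785): [(44.9298, 0) (50.7286, 0) (58.7449, 9.9022) (59.5954, 17) (45.2237, 17)]  |A|=195.688
7. ⊥bis P6·P5 via (43.01,13.4): [(44.9298, 0) (50.7286, 0) (58.7449, 9.9022) (59.5954, 17) (45.2237, 17)]  |A|=195.688
8. ⊥bis P6·P7 via (59.885,14.245): [(44.9298, 0) (50.7286, 0) (58.7449, 9.9022) (59.5954, 17) (45.2237, 17)]  |A|=195.688
9. ⊥bis P6·P8 via (57.65,13.17): [(44.9298, 0) (50.7286, 0) (57.2642, 8.0731) (57.9399, 17) (45.2237, 17)]  |A|=183.8215
10. ⊥bis P6·P9 via (26.28,9.59): [(44.9298, 0) (50.7286, 0) (57.2642, 8.0731) (57.9399, 17) (45.2237, 17)]  |A|=183.8215
11. canonical 5-gon: [(44.9298, 0) (50.7286, 0) (57.2642, 8.0731) (57.9399, 17) (45.2237, 17)]
12. shoelace: 183.8215

Area of P6's cell: 183.8215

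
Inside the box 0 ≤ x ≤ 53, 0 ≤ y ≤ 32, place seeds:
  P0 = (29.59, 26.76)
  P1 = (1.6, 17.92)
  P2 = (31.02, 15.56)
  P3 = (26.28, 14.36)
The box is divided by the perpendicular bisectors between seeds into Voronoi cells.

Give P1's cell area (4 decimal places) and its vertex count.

Area of P1's cell: 430.6870 (5 vertices)

1. box [0,53]×[0,32]: [(0, 0) (53, 0) (53, 32) (0, 32)]
2. ⊥bis P1·P0 via (15.595,22.34): [(0, 0) (22.6506, 0) (12.5441, 32) (0, 32)]  |A|=563.115
3. ⊥bis P1·P2 via (16.31,16.74): [(0, 0) (14.9672, 0) (16.5234, 19.4004) (12.5441, 32) (0, 32)]  |A|=488.5844
4. ⊥bis P1·P3 via (13.94,16.14): [(0, 0) (11.6119, 0) (15.0728, 23.9934) (12.5441, 32) (0, 32)]  |A|=430.687
5. canonical 5-gon: [(0, 0) (11.6119, 0) (15.0728, 23.9934) (12.5441, 32) (0, 32)]
6. shoelace: 430.687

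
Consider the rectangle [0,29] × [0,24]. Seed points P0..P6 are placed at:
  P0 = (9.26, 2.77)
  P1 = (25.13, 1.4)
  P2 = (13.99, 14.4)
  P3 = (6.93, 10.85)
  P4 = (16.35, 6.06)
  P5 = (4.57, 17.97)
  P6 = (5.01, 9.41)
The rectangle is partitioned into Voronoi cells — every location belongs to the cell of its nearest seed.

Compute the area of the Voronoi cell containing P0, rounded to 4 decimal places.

Area of P0's cell: 70.1991

1. box [0,29]×[0,24]: [(0, 0) (29, 0) (29, 24) (0, 24)]
2. ⊥bis P0·P1 via (17.195,2.085): [(0, 0) (17.015, 0) (19.0868, 24) (0, 24)]  |A|=433.2222
3. ⊥bis P0·P2 via (11.625,8.585): [(0, 13.313) (0, 0) (17.015, 0) (17.5482, 6.176)]  |A|=169.3515
4. ⊥bis P0·P3 via (8.095,6.81): [(12.7142, 8.142) (0, 4.4757) (0, 0) (17.015, 0) (17.5482, 6.176)]  |A|=113.172
5. ⊥bis P0·P4 via (12.805,4.415): [(11.2689, 7.7253) (0, 4.4757) (0, 0) (14.8537, 0)]  |A|=82.5924
6. ⊥bis P0·P5 via (6.915,10.37): [(11.2689, 7.7253) (0, 4.4757) (0, 0) (14.8537, 0)]  |A|=82.5924
7. ⊥bis P0·P6 via (7.135,6.09): [(11.2689, 7.7253) (8.3951, 6.8965) (0, 1.5232) (0, 0) (14.8537, 0)]  |A|=70.1991
8. canonical 5-gon: [(11.2689, 7.7253) (8.3951, 6.8965) (0, 1.5232) (0, 0) (14.8537, 0)]
9. shoelace: 70.1991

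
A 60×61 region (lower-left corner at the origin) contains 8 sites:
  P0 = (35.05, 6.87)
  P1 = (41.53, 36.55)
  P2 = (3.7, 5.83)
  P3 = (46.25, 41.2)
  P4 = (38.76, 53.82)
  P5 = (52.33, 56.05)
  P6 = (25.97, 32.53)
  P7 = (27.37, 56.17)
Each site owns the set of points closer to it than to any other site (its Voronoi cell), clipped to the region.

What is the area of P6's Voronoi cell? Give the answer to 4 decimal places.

1. box [0,60]×[0,61]: [(0, 0) (60, 0) (60, 61) (0, 61)]
2. ⊥bis P6·P0 via (30.51,19.7): [(0, 8.9038) (60, 30.1353) (60, 61) (0, 61)]  |A|=2488.8281
3. ⊥bis P6·P1 via (33.75,34.54): [(0, 8.9038) (36.9914, 21.9935) (26.9139, 61) (0, 61)]  |A|=1488.4661
4. ⊥bis P6·P2 via (14.835,19.18): [(0, 31.5536) (19.0665, 15.6506) (36.9914, 21.9935) (26.9139, 61) (0, 61)]  |A|=1272.5401
5. ⊥bis P6·P3 via (36.11,36.865): [(0, 31.5536) (19.0665, 15.6506) (36.9914, 21.9935) (28.6275, 54.3672) (25.7919, 61) (0, 61)]  |A|=1268.8191
6. ⊥bis P6·P4 via (32.365,43.175): [(0, 31.5536) (19.0665, 15.6506) (36.9914, 21.9935) (31.3637, 43.7765) (2.6938, 61) (0, 61)]  |A|=1063.963
7. ⊥bis P6·P5 via (39.15,44.29): [(0, 31.5536) (19.0665, 15.6506) (36.9914, 21.9935) (31.3637, 43.7765) (2.6938, 61) (0, 61)]  |A|=1063.963
8. ⊥bis P6·P7 via (26.67,44.35): [(0, 45.9294) (0, 31.5536) (19.0665, 15.6506) (36.9914, 21.9935) (31.3637, 43.7765) (30.818, 44.1043)]  |A|=808.9836
9. canonical 6-gon: [(0, 45.9294) (0, 31.5536) (19.0665, 15.6506) (36.9914, 21.9935) (31.3637, 43.7765) (30.818, 44.1043)]
10. shoelace: 808.9836

Area of P6's cell: 808.9836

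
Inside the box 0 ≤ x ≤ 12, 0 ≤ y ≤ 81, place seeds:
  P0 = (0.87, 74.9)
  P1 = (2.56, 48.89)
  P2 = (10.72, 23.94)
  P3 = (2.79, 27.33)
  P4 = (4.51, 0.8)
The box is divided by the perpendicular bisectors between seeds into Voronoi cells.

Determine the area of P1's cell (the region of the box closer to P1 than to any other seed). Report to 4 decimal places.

Area of P1's cell: 288.3354

1. box [0,12]×[0,81]: [(0, 0) (12, 0) (12, 81) (0, 81)]
2. ⊥bis P1·P0 via (1.715,61.895): [(0, 61.7836) (0, 0) (12, 0) (12, 62.5633)]  |A|=746.081
3. ⊥bis P1·P2 via (6.64,36.415): [(0, 61.7836) (0, 34.2434) (12, 38.168) (12, 62.5633)]  |A|=311.6128
4. ⊥bis P1·P3 via (2.675,38.11): [(0, 61.7836) (0, 38.0815) (12, 38.2095) (12, 62.5633)]  |A|=288.3354
5. ⊥bis P1·P4 via (3.535,24.845): [(0, 61.7836) (0, 38.0815) (12, 38.2095) (12, 62.5633)]  |A|=288.3354
6. canonical 4-gon: [(0, 61.7836) (0, 38.0815) (12, 38.2095) (12, 62.5633)]
7. shoelace: 288.3354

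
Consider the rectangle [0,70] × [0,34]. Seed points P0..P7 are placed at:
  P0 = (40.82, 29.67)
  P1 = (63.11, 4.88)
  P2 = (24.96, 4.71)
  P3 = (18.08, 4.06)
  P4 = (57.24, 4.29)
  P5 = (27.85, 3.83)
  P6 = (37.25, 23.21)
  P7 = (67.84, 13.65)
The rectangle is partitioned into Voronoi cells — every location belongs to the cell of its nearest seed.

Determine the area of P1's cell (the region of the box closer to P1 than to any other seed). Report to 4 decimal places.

Area of P1's cell: 95.0452

1. box [0,70]×[0,34]: [(0, 0) (70, 0) (70, 34) (0, 34)]
2. ⊥bis P1·P0 via (51.965,17.275): [(32.7525, 0) (70, 0) (70, 33.4912)]  |A|=623.7326
3. ⊥bis P1·P2 via (44.035,4.795): [(44.0113, 10.1234) (44.0564, 0) (70, 0) (70, 33.4912)]  |A|=566.5159
4. ⊥bis P1·P3 via (40.595,4.47): [(44.0113, 10.1234) (44.0564, 0) (70, 0) (70, 33.4912)]  |A|=566.5159
5. ⊥bis P1·P4 via (60.175,4.585): [(58.3248, 22.9934) (60.6358, 0) (70, 0) (70, 33.4912)]  |A|=303.166
6. ⊥bis P1·P5 via (45.48,4.355): [(58.3248, 22.9934) (60.6358, 0) (70, 0) (70, 33.4912)]  |A|=303.166
7. ⊥bis P1·P6 via (50.18,14.045): [(58.3248, 22.9934) (60.6358, 0) (70, 0) (70, 33.4912)]  |A|=303.166
8. ⊥bis P1·P7 via (65.475,9.265): [(59.3739, 12.5556) (60.6358, 0) (70, 0) (70, 6.8245)]  |A|=95.0452
9. canonical 4-gon: [(59.3739, 12.5556) (60.6358, 0) (70, 0) (70, 6.8245)]
10. shoelace: 95.0452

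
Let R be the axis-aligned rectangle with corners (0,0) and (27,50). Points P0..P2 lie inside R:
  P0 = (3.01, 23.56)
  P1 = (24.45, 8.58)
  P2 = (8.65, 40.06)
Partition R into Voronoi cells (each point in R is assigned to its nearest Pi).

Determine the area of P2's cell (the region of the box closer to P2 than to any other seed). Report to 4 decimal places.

Area of P2's cell: 547.1539

1. box [0,27]×[0,50]: [(0, 0) (27, 0) (27, 50) (0, 50)]
2. ⊥bis P2·P0 via (5.83,31.81): [(0, 33.8028) (27, 24.5737) (27, 50) (0, 50)]  |A|=561.9171
3. ⊥bis P2·P1 via (16.55,24.32): [(0, 33.8028) (21.0843, 26.5958) (27, 29.5649) (27, 50) (0, 50)]  |A|=547.1539
4. canonical 5-gon: [(0, 33.8028) (21.0843, 26.5958) (27, 29.5649) (27, 50) (0, 50)]
5. shoelace: 547.1539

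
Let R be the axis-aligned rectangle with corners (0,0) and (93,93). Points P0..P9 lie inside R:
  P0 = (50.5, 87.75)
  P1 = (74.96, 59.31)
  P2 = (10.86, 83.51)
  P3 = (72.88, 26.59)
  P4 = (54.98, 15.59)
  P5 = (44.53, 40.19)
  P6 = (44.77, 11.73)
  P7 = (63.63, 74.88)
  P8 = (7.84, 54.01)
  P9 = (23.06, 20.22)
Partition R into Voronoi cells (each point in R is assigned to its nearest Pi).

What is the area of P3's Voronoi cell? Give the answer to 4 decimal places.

Area of P3's cell: 1175.8299

1. box [0,93]×[0,93]: [(0, 0) (93, 0) (93, 93) (0, 93)]
2. ⊥bis P3·P0 via (61.69,57.17): [(0, 34.5961) (0, 0) (93, 0) (93, 68.6271)]  |A|=4799.8781
3. ⊥bis P3·P1 via (73.92,42.95): [(30.3915, 45.7171) (0, 34.5961) (0, 0) (93, 0) (93, 41.7371)]  |A|=3958.106
4. ⊥bis P3·P2 via (41.87,55.05): [(33.144, 45.5421) (0, 9.4285) (0, 0) (93, 0) (93, 41.7371)]  |A|=3523.0654
5. ⊥bis P3·P4 via (63.93,21.09): [(49.5442, 44.4996) (76.8903, 0) (93, 0) (93, 41.7371)]  |A|=1265.295
6. ⊥bis P3·P5 via (58.705,33.39): [(63.6056, 43.6057) (57.6819, 31.2573) (76.8903, 0) (93, 0) (93, 41.7371)]  |A|=1175.8299
7. ⊥bis P3·P6 via (58.825,19.16): [(63.6056, 43.6057) (57.6819, 31.2573) (76.8903, 0) (93, 0) (93, 41.7371)]  |A|=1175.8299
8. ⊥bis P3·P7 via (68.255,50.735): [(63.6056, 43.6057) (57.6819, 31.2573) (76.8903, 0) (93, 0) (93, 41.7371)]  |A|=1175.8299
9. ⊥bis P3·P8 via (40.36,40.3): [(63.6056, 43.6057) (57.6819, 31.2573) (76.8903, 0) (93, 0) (93, 41.7371)]  |A|=1175.8299
10. ⊥bis P3·P9 via (47.97,23.405): [(63.6056, 43.6057) (57.6819, 31.2573) (76.8903, 0) (93, 0) (93, 41.7371)]  |A|=1175.8299
11. canonical 5-gon: [(63.6056, 43.6057) (57.6819, 31.2573) (76.8903, 0) (93, 0) (93, 41.7371)]
12. shoelace: 1175.8299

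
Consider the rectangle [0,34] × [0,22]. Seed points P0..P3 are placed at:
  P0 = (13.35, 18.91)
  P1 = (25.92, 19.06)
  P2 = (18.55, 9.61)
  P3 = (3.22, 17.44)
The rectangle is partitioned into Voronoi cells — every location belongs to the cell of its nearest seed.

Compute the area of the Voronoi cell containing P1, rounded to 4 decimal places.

Area of P1's cell: 161.4591

1. box [0,34]×[0,22]: [(0, 0) (34, 0) (34, 22) (0, 22)]
2. ⊥bis P1·P0 via (19.635,18.985): [(19.8616, 0) (34, 0) (34, 22) (19.599, 22)]  |A|=313.9337
3. ⊥bis P1·P2 via (22.235,14.335): [(19.6666, 16.3381) (34, 5.1595) (34, 22) (19.599, 22)]  |A|=161.4591
4. ⊥bis P1·P3 via (14.57,18.25): [(19.6666, 16.3381) (34, 5.1595) (34, 22) (19.599, 22)]  |A|=161.4591
5. canonical 4-gon: [(19.6666, 16.3381) (34, 5.1595) (34, 22) (19.599, 22)]
6. shoelace: 161.4591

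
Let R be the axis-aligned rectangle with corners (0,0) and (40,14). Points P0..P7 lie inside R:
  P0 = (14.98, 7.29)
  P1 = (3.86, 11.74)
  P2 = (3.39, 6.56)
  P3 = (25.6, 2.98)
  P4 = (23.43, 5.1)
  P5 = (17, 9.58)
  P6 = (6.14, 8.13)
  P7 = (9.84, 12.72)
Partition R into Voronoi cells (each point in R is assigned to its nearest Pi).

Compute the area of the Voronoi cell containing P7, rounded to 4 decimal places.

1. box [0,40]×[0,14]: [(0, 0) (40, 0) (40, 14) (0, 14)]
2. ⊥bis P7·P0 via (12.41,10.005): [(0, 0) (1.8405, 0) (16.6304, 14) (0, 14)]  |A|=129.2964
3. ⊥bis P7·P1 via (6.85,12.23): [(7.9123, 5.7475) (16.6304, 14) (6.5599, 14)]  |A|=41.553
4. ⊥bis P7·P2 via (6.615,9.64): [(7.411, 8.8065) (9.1834, 6.9507) (16.6304, 14) (6.5599, 14)]  |A|=39.3074
5. ⊥bis P7·P3 via (17.72,7.85): [(7.411, 8.8065) (9.1834, 6.9507) (16.6304, 14) (6.5599, 14)]  |A|=39.3074
6. ⊥bis P7·P4 via (16.635,8.91): [(7.411, 8.8065) (9.1834, 6.9507) (16.6304, 14) (6.5599, 14)]  |A|=39.3074
7. ⊥bis P7·P5 via (13.42,11.15): [(7.411, 8.8065) (9.1834, 6.9507) (13.2783, 10.827) (14.6699, 14) (6.5599, 14)]  |A|=36.197
8. ⊥bis P7·P6 via (7.99,10.425): [(7.0173, 11.2091) (10.6168, 8.3076) (13.2783, 10.827) (14.6699, 14) (6.5599, 14)]  |A|=29.9117
9. canonical 5-gon: [(7.0173, 11.2091) (10.6168, 8.3076) (13.2783, 10.827) (14.6699, 14) (6.5599, 14)]
10. shoelace: 29.9117

Area of P7's cell: 29.9117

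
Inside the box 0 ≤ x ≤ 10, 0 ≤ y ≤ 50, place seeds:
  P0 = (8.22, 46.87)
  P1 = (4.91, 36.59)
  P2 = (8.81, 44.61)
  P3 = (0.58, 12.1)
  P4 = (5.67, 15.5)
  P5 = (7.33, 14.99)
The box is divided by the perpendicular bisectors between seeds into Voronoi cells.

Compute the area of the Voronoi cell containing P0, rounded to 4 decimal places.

Area of P0's cell: 51.6848

1. box [0,10]×[0,50]: [(0, 0) (10, 0) (10, 50) (0, 50)]
2. ⊥bis P0·P1 via (6.565,41.73): [(0, 43.8438) (10, 40.624) (10, 50) (0, 50)]  |A|=77.6609
3. ⊥bis P0·P2 via (8.515,45.74): [(0, 43.8438) (0.5605, 43.6634) (10, 46.1277) (10, 50) (0, 50)]  |A|=51.6848
4. ⊥bis P0·P3 via (4.4,29.485): [(0, 43.8438) (0.5605, 43.6634) (10, 46.1277) (10, 50) (0, 50)]  |A|=51.6848
5. ⊥bis P0·P4 via (6.945,31.185): [(0, 43.8438) (0.5605, 43.6634) (10, 46.1277) (10, 50) (0, 50)]  |A|=51.6848
6. ⊥bis P0·P5 via (7.775,30.93): [(0, 43.8438) (0.5605, 43.6634) (10, 46.1277) (10, 50) (0, 50)]  |A|=51.6848
7. canonical 5-gon: [(0, 43.8438) (0.5605, 43.6634) (10, 46.1277) (10, 50) (0, 50)]
8. shoelace: 51.6848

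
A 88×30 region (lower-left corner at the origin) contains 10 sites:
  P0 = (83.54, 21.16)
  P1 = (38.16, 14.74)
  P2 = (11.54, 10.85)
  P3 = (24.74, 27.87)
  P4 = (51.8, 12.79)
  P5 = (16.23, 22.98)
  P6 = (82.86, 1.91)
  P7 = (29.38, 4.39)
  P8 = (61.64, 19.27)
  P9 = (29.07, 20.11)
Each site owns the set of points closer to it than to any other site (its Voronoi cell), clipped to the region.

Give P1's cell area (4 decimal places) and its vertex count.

Area of P1's cell: 257.4378 (4 vertices)

1. box [0,88]×[0,30]: [(0, 0) (88, 0) (88, 30) (0, 30)]
2. ⊥bis P1·P0 via (60.85,17.95): [(0, 0) (63.3894, 0) (59.1453, 30) (0, 30)]  |A|=1838.0203
3. ⊥bis P1·P2 via (24.85,12.795): [(26.7197, 0) (63.3894, 0) (59.1453, 30) (22.3358, 30)]  |A|=1102.1868
4. ⊥bis P1·P3 via (31.45,21.305): [(24.6257, 14.33) (26.7197, 0) (63.3894, 0) (59.1453, 30) (39.9571, 30)]  |A|=964.1238
5. ⊥bis P1·P4 via (44.98,13.765): [(24.6257, 14.33) (26.7197, 0) (43.0121, 0) (47.301, 30) (39.9571, 30)]  |A|=480.8002
6. ⊥bis P1·P5 via (27.195,18.86): [(26.0336, 15.7689) (24.8685, 12.6683) (26.7197, 0) (43.0121, 0) (47.301, 30) (39.9571, 30)]  |A|=479.4558
7. ⊥bis P1·P6 via (60.51,8.325): [(26.0336, 15.7689) (24.8685, 12.6683) (26.7197, 0) (43.0121, 0) (47.301, 30) (39.9571, 30)]  |A|=479.4558
8. ⊥bis P1·P7 via (33.77,9.565): [(26.2255, 15.9651) (43.232, 1.5383) (47.301, 30) (39.9571, 30)]  |A|=322.9045
9. ⊥bis P1·P8 via (49.9,17.005): [(26.2255, 15.9651) (43.232, 1.5383) (47.301, 30) (39.9571, 30)]  |A|=322.9045
10. ⊥bis P1·P9 via (33.615,17.425): [(30.5735, 12.2766) (43.232, 1.5383) (47.301, 30) (41.0438, 30)]  |A|=257.4378
11. canonical 4-gon: [(30.5735, 12.2766) (43.232, 1.5383) (47.301, 30) (41.0438, 30)]
12. shoelace: 257.4378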